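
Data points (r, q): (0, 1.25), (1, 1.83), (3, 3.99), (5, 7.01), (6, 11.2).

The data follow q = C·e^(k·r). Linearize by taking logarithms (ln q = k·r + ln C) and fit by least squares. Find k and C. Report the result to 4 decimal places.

With ln qᵢ as the transformed response and rᵢ as the regressor:
Σr = 15.0000, Σ(r)² = 71.0000, Σln q = 6.5745, Σr·ln q = 28.9879.
Normal system: [[71.0000, 15.0000]; [15.0000, 5]]·[k, ln C]ᵀ = [28.9879, 6.5745]ᵀ.
Δ = 71.0000·5 − (15.0000)² = 130.0000; k = (28.9879·5 − 15.0000·6.5745)/130.0000 = 0.35632, ln C = (71.0000·6.5745 − 15.0000·28.9879)/130.0000 = 0.24594, so C = exp(0.24594) = 1.27882.

k = 0.3563, C = 1.2788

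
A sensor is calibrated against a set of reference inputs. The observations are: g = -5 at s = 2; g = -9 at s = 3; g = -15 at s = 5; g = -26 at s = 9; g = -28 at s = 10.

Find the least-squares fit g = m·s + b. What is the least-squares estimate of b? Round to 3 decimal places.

b = -0.091

Setting ∂/∂m … = 0 gives: 219·m + 29·b = -626;  29·m + 5·b = -83.
(Σs·s = 219, Σs = 29, Σ1 = 5, Σs·g = -626, Σg = -83.)
Determinant 219·5 − 29² = 254.
m = ((-626)·5 − 29·(-83))/254 = -723/254; b = (219·(-83) − 29·(-626))/254 = -23/254.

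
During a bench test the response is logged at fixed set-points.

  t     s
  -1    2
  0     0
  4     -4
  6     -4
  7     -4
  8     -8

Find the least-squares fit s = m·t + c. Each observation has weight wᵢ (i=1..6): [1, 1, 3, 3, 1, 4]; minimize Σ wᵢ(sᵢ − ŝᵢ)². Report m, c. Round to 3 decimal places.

Forming MᵀWM = [[462, 68]; [68, 13]] and MᵀWs = [-406, -58]ᵀ gives MᵀWM·[m, c]ᵀ = MᵀWs.
det = 462·13 − 68² = 1382.
m = ((-406)·13 − 68·(-58))/1382 = -667/691; c = (462·(-58) − 68·(-406))/1382 = 406/691.

m = -0.965, c = 0.588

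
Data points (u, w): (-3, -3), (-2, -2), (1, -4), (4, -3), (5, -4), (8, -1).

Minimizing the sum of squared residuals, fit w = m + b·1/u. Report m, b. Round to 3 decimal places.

With design matrix M, MᵀM = [[6, 89/120]; [89/120, 21301/14400]] and Mᵀw = [-17, -147/40]ᵀ.
Δ = 6·(21301/14400) − (89/120)² = 23977/2880.
m = ((-17)·(21301/14400) − (89/120)·(-147/40))/(23977/2880) = -322868/119885; b = (6·(-147/40) − (89/120)·(-17))/(23977/2880) = -27192/23977.

m = -2.693, b = -1.134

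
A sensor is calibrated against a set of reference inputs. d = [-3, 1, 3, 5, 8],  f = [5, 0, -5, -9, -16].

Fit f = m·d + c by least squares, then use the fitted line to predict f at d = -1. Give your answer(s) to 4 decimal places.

Compute the Gram sums: Σd·d = 108, Σd = 14, Σ1 = 5.
Moment sums: Σd·f = -203, Σf = -25.
So MᵀM·[m, c]ᵀ = Mᵀf: [[108, 14]; [14, 5]]·[m, c]ᵀ = [-203, -25]ᵀ.
Eliminating c: 5·(row 1) − 14·(row 2) gives 344·m = 5·(-203) − 14·(-25) = -665, so m = -665/344.
Then c = ((-25) − 14·(-665/344))/5 = 71/172.
At d = -1: f̂ = (-665/344)·(-1) + (71/172)·(1) = 807/344.

f̂ = 2.3459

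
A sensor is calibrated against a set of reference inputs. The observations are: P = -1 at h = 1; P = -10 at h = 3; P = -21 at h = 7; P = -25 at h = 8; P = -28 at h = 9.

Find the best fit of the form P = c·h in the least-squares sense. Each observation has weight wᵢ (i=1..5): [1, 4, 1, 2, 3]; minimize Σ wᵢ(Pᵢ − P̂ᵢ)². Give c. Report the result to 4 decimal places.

The normal equations are: 457·c = -1424.
(Σwᵢ·h·h = 457, Σwᵢ·h·P = -1424.)
c = (-1424)/457 = -3.11597.

c = -3.1160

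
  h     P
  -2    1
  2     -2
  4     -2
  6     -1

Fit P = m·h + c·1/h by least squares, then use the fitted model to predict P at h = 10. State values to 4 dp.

P̂ = -1.8741

Forming XᵀX = [[60, 4]; [4, 85/144]] and XᵀP = [-20, -13/6]ᵀ gives XᵀX·[m, c]ᵀ = XᵀP.
Eliminating c: (85/144)·(row 1) − 4·(row 2) gives (233/12)·m = (85/144)·(-20) − 4·(-13/6) = -113/36, so m = -113/699.
Then c = ((-13/6) − 4·(-113/699))/(85/144) = -600/233.
At h = 10: P̂ = (-113/699)·(10) + (-600/233)·(1/10) = -1310/699.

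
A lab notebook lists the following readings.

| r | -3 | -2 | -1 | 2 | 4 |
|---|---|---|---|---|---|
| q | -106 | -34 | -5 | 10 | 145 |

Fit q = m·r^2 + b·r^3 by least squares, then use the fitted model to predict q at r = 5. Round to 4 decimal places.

q̂ = 300.2507

Setting ∂/∂m … = 0 gives: 370·m + 780·b = 1265;  780·m + 4954·b = 12499.
Determinant 370·4954 − 780² = 1224580.
m = (1265·4954 − 780·12499)/1224580 = -348241/122458; b = (370·12499 − 780·1265)/1224580 = 363793/122458.
At r = 5: q̂ = (-348241/122458)·(25) + (363793/122458)·(125) = 18384050/61229.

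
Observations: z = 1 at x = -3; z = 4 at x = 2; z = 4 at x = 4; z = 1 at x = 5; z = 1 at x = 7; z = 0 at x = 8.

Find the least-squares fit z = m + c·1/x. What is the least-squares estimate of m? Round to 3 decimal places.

Sums needed: Σ1 = 6, Σ1/x = 743/840, Σ1/x·1/x = 352549/705600.
Moment sums: Σz = 11, Σ1/x·z = 316/105.
So AᵀA·[m, c]ᵀ = Aᵀz: [[6, 743/840]; [743/840, 352549/705600]]·[m, c]ᵀ = [11, 316/105]ᵀ.
det = 6·(352549/705600) − (743/840)² = 312649/141120.
m = (11·(352549/705600) − (743/840)·(316/105))/(312649/141120) = 399947/312649; c = (6·(316/105) − (743/840)·11)/(312649/141120) = 1175160/312649.

m = 1.279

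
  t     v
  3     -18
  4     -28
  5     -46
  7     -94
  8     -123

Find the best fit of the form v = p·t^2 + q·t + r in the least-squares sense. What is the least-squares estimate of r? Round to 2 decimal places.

With design matrix A, AᵀA = [[7459, 1071, 163]; [1071, 163, 27]; [163, 27, 5]] and Aᵀv = [-14238, -2038, -309]ᵀ.
Inverting the 3×3 Gram matrix, [p, q, r]ᵀ = [-1437/616, 2711/616, -2931/308]ᵀ.

r = -9.52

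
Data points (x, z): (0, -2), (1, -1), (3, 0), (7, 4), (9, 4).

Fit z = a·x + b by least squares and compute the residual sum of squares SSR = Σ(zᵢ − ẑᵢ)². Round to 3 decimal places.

Sums needed: Σx·x = 140, Σx = 20, Σ1 = 5.
For Mᵀz: Σx·z = 63, Σz = 5.
So MᵀM·[a, b]ᵀ = Mᵀz: [[140, 20]; [20, 5]]·[a, b]ᵀ = [63, 5]ᵀ.
det = 140·5 − 20² = 300.
a = (63·5 − 20·5)/300 = 43/60; b = (140·5 − 20·63)/300 = -28/15.
Residuals: -2/15, 3/20, -17/60, 17/20, -7/12; SSR = 71/60.

SSR = 1.183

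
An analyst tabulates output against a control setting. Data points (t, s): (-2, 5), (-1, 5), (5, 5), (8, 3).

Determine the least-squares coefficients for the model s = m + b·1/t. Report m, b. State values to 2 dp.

The normal equations are: 4·m + (-47/40)·b = 18;  (-47/40)·m + (2089/1600)·b = -49/8.
(Σ1 = 4, Σ1/t = -47/40, Σ1/t·1/t = 2089/1600, Σs = 18, Σ1/t·s = -49/8.)
Determinant 4·(2089/1600) − (-47/40)² = 6147/1600.
m = (18·(2089/1600) − (-47/40)·(-49/8))/(6147/1600) = 26087/6147; b = (4·(-49/8) − (-47/40)·18)/(6147/1600) = -5360/6147.

m = 4.24, b = -0.87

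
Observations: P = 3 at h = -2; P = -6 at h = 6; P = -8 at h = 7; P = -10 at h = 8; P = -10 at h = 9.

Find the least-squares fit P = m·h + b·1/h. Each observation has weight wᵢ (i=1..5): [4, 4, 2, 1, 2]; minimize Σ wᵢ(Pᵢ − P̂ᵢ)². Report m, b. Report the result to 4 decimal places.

m = -1.0758, b = -1.4872

Compute the Gram sums: Σwᵢ·h·h = 484, Σwᵢ·h·1/h = 13, Σwᵢ·1/h·1/h = 302849/254016.
Right-hand side: Σwᵢ·h·P = -540, Σwᵢ·1/h·P = -3971/252.
Eliminating b: (302849/254016)·(row 1) − 13·(row 2) gives (25912553/63504)·m = (302849/254016)·(-540) − 13·(-3971/252) = -3097291/7056, so m = -27875619/25912553.
Then b = ((-3971/252) − 13·(-27875619/25912553))/(302849/254016) = -38536848/25912553.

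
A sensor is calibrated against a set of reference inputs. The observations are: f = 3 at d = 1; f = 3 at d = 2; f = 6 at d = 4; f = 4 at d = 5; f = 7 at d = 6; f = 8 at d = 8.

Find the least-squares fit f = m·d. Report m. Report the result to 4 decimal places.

m = 1.0890

The normal system XᵀX·[m]ᵀ = Xᵀf is [[146]]·[m]ᵀ = [159]ᵀ.
Hence m = 159 / 146 ≈ 1.08904.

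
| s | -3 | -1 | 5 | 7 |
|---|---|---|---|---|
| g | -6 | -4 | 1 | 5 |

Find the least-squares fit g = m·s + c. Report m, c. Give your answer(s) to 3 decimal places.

Forming MᵀM = [[84, 8]; [8, 4]] and Mᵀg = [62, -4]ᵀ gives MᵀM·[m, c]ᵀ = Mᵀg.
det = 84·4 − 8² = 272.
m = (62·4 − 8·(-4))/272 = 35/34; c = (84·(-4) − 8·62)/272 = -52/17.

m = 1.029, c = -3.059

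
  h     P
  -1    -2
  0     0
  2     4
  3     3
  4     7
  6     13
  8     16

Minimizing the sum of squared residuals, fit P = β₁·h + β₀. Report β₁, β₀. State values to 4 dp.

From the data, Σh·h = 130, Σh = 22, Σ1 = 7.
Right-hand side: Σh·P = 253, ΣP = 41.
det = 130·7 − 22² = 426.
β₁ = (253·7 − 22·41)/426 = 869/426; β₀ = (130·41 − 22·253)/426 = -118/213.

β₁ = 2.0399, β₀ = -0.5540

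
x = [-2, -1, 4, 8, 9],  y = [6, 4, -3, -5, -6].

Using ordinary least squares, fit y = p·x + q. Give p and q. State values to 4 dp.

p = -1.0632, q = 3.0277

With design matrix A, AᵀA = [[166, 18]; [18, 5]] and Aᵀy = [-122, -4]ᵀ.
Determinant 166·5 − 18² = 506.
p = ((-122)·5 − 18·(-4))/506 = -269/253; q = (166·(-4) − 18·(-122))/506 = 766/253.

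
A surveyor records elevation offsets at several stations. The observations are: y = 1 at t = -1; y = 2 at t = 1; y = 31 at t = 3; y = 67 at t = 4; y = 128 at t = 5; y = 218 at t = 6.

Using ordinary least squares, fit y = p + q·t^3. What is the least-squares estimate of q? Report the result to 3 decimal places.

Compute the Gram sums: Σ1 = 6, Σt^3 = 432, Σt^3·t^3 = 67108.
And Σy = 447, Σt^3·y = 68214.
Determinant 6·67108 − 432² = 216024.
p = (447·67108 − 432·68214)/216024 = 44069/18002; q = (6·68214 − 432·447)/216024 = 18015/18002.

q = 1.001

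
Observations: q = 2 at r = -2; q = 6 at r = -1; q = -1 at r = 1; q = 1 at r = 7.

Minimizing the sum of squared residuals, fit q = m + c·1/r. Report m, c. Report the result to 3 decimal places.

m = 1.715, c = -3.191

The normal equations are: 4·m + (-5/14)·c = 8;  (-5/14)·m + (445/196)·c = -55/7.
(Σ1 = 4, Σ1/r = -5/14, Σ1/r·1/r = 445/196, Σq = 8, Σ1/r·q = -55/7.)
Eliminating c: (445/196)·(row 1) − (-5/14)·(row 2) gives (1755/196)·m = (445/196)·8 − (-5/14)·(-55/7) = 215/14, so m = 602/351.
Then c = ((-55/7) − (-5/14)·(602/351))/(445/196) = -1120/351.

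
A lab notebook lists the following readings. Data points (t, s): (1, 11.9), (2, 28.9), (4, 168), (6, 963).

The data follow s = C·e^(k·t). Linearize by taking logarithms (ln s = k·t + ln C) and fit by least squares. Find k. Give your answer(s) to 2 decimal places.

Taking logs, ln s = k·t + ln C, so regress ln s on t.
AᵀA = [[57.0000, 13.0000]; [13.0000, 4]], rhs = [70.9204, 17.8344]ᵀ  (here Σt = 13.0000, Σ(t)² = 57.0000, Σln s = 17.8344, Σt·ln s = 70.9204).
Δ = 57.0000·4 − (13.0000)² = 59.0000; k = (70.9204·4 − 13.0000·17.8344)/59.0000 = 0.87855, ln C = (57.0000·17.8344 − 13.0000·70.9204)/59.0000 = 1.60331.

k = 0.88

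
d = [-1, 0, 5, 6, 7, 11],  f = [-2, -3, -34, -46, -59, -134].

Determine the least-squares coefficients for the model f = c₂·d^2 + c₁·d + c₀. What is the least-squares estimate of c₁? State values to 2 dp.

Normal-equation sums: Σd^2·d^2 = 18964, Σd^2·d = 2014, Σd^2 = 232, Σd·d = 232, Σd = 28, Σ1 = 6.
Right-hand side: Σd^2·f = -21613, Σd·f = -2331, Σf = -278.
So MᵀM·[c₂, c₁, c₀]ᵀ = Mᵀf: [[18964, 2014, 232]; [2014, 232, 28]; [232, 28, 6]]·[c₂, c₁, c₀]ᵀ = [-21613, -2331, -278]ᵀ.
Row-reducing yields c₂ = -207245/217914, c₁ = -318121/217914, c₀ = -99774/36319.

c₁ = -1.46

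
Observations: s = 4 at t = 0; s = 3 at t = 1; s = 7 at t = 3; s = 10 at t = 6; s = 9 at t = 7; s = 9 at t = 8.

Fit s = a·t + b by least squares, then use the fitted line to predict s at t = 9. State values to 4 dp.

The normal system MᵀM·[a, b]ᵀ = Mᵀs is [[159, 25]; [25, 6]]·[a, b]ᵀ = [219, 42]ᵀ.
Determinant 159·6 − 25² = 329.
a = (219·6 − 25·42)/329 = 264/329; b = (159·42 − 25·219)/329 = 1203/329.
At t = 9: ŝ = (264/329)·(9) + (1203/329)·(1) = 3579/329.

ŝ = 10.8784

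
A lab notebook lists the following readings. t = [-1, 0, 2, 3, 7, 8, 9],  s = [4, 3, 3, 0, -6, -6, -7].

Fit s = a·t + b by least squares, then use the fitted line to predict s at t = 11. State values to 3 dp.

ŝ = -9.671

The normal system AᵀA·[a, b]ᵀ = Aᵀs is [[208, 28]; [28, 7]]·[a, b]ᵀ = [-151, -9]ᵀ.
Δ = 208·7 − 28² = 672.
a = ((-151)·7 − 28·(-9))/672 = -115/96; b = (208·(-9) − 28·(-151))/672 = 589/168.
At t = 11: ŝ = (-115/96)·(11) + (589/168)·(1) = -6499/672.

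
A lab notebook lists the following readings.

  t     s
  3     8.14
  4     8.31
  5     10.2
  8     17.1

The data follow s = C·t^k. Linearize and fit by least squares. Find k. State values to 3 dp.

k = 0.796

With ln sᵢ as the transformed response and ln tᵢ as the regressor:
Sums: Σln t = 6.1738, Σ(ln t)² = 10.0431, Σln s = 9.3757, Σln t·ln s = 14.8804.
Normal system: [[10.0431, 6.1738]; [6.1738, 4]]·[k, ln C]ᵀ = [14.8804, 9.3757]ᵀ.
Slope k = (n·Σln t·ln s − Σln t·Σln s)/(n·Σ(ln t)² − (Σln t)²) = (4·14.8804 − 6.1738·9.3757)/2.0569 = 0.79636; ln C = (Σln s − k·Σln t)/n = 1.11480.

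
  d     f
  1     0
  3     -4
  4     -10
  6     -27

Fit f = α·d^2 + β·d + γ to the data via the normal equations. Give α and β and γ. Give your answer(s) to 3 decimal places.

α = -1.083, β = 2.160, γ = -1.019

Sums needed: Σd^2·d^2 = 1634, Σd^2·d = 308, Σd^2 = 62, Σd·d = 62, Σd = 14, Σ1 = 4.
Right-hand side: Σd^2·f = -1168, Σd·f = -214, Σf = -41.
So MᵀM·[α, β, γ]ᵀ = Mᵀf: [[1634, 308, 62]; [308, 62, 14]; [62, 14, 4]]·[α, β, γ]ᵀ = [-1168, -214, -41]ᵀ.
Inverting the 3×3 Gram matrix, [α, β, γ]ᵀ = [-13/12, 337/156, -53/52]ᵀ.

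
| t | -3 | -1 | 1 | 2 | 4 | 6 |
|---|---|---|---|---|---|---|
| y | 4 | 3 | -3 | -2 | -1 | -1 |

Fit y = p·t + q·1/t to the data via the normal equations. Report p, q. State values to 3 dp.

From the data, Σt·t = 67, Σt·1/t = 6, Σ1/t·1/t = 353/144.
Right-hand side: Σt·y = -32, Σ1/t·y = -35/4.
Normal equations: [[67, 6]; [6, 353/144]]·[p, q]ᵀ = [-32, -35/4]ᵀ.
det = 67·(353/144) − 6² = 18467/144.
p = ((-32)·(353/144) − 6·(-35/4))/(18467/144) = -3736/18467; q = (67·(-35/4) − 6·(-32))/(18467/144) = -56772/18467.

p = -0.202, q = -3.074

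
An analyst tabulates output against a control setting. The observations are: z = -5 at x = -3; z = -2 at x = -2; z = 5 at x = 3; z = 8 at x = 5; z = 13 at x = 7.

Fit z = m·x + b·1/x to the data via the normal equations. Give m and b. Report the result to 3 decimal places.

m = 1.872, b = -2.951

Forming AᵀA = [[96, 5]; [5, 23489/44100]] and Aᵀz = [165, 818/105]ᵀ gives AᵀA·[m, b]ᵀ = Aᵀz.
Eliminating b: (23489/44100)·(row 1) − 5·(row 2) gives (96037/3675)·m = (23489/44100)·165 − 5·(818/105) = 47953/980, so m = 719295/384148.
Then b = ((818/105) − 5·(719295/384148))/(23489/44100) = -283395/96037.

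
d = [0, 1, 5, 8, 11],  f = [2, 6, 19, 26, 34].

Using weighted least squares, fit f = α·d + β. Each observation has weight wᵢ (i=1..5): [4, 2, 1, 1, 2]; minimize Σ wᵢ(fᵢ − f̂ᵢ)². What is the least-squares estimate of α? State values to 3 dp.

Normal-equation sums: Σwᵢ·d·d = 333, Σwᵢ·d = 37, Σwᵢ·1 = 10.
Right-hand side: Σwᵢ·d·f = 1063, Σwᵢ·f = 133.
Normal equations: [[333, 37]; [37, 10]]·[α, β]ᵀ = [1063, 133]ᵀ.
det = 333·10 − 37² = 1961.
α = (1063·10 − 37·133)/1961 = 5709/1961; β = (333·133 − 37·1063)/1961 = 134/53.

α = 2.911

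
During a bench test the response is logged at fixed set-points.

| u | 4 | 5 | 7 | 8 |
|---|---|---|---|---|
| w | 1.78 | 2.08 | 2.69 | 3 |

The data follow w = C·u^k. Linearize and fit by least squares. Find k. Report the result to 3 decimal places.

k = 0.754

With ln wᵢ as the transformed response and ln uᵢ as the regressor:
AᵀA = [[12.6227, 7.0211]; [7.0211, 4]], rhs = [6.1881, 3.3971]ᵀ  (here Σln u = 7.0211, Σ(ln u)² = 12.6227, Σln w = 3.3971, Σln u·ln w = 6.1881).
Slope k = (n·Σln u·ln w − Σln u·Σln w)/(n·Σ(ln u)² − (Σln u)²) = (4·6.1881 − 7.0211·3.3971)/1.1954 = 0.75365; ln C = (Σln w − k·Σln u)/n = -0.47358.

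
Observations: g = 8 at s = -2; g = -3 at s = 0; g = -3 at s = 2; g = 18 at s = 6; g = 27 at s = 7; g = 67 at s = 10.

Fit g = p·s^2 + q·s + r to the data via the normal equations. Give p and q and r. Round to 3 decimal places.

Sums needed: Σs^2·s^2 = 13729, Σs^2·s = 1559, Σs^2 = 193, Σs·s = 193, Σs = 23, Σ1 = 6.
Right-hand side: Σs^2·g = 8691, Σs·g = 945, Σg = 114.
XᵀX·[p, q, r]ᵀ = Xᵀg becomes [[13729, 1559, 193]; [1559, 193, 23]; [193, 23, 6]]·[p, q, r]ᵀ = [8691, 945, 114]ᵀ.
Row-reducing yields p = 55273/58700, q = -29491/11740, r = -24351/14675.

p = 0.942, q = -2.512, r = -1.659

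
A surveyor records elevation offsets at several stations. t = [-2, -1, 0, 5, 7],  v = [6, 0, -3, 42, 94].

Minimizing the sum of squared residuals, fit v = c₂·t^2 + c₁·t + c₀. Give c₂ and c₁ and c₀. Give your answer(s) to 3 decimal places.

Entries of MᵀM: Σt^2·t^2 = 3043, Σt^2·t = 459, Σt^2 = 79, Σt·t = 79, Σt = 9, Σ1 = 5.
For Mᵀv: Σt^2·v = 5680, Σt·v = 856, Σv = 139.
MᵀM·[c₂, c₁, c₀]ᵀ = Mᵀv becomes [[3043, 459, 79]; [459, 79, 9]; [79, 9, 5]]·[c₂, c₁, c₀]ᵀ = [5680, 856, 139]ᵀ.
Inverting the 3×3 Gram matrix, [c₂, c₁, c₀]ᵀ = [67163/30878, -40945/30878, -64533/15439]ᵀ.

c₂ = 2.175, c₁ = -1.326, c₀ = -4.180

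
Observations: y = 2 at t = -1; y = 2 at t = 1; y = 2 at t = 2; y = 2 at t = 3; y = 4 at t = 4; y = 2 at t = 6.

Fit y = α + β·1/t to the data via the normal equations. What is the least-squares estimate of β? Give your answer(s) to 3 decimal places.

With design matrix A, AᵀA = [[6, 5/4]; [5/4, 353/144]] and Aᵀy = [14, 3]ᵀ.
Δ = 6·(353/144) − (5/4)² = 631/48.
α = (14·(353/144) − (5/4)·3)/(631/48) = 4402/1893; β = (6·3 − (5/4)·14)/(631/48) = 24/631.

β = 0.038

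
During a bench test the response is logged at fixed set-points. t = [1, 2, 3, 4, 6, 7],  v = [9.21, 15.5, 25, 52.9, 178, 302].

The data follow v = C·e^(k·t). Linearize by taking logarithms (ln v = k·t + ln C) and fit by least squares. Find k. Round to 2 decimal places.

Linearized form: ln v = k·t + ln C. From the 6 transformed points,
XᵀX = [[115.0000, 23.0000]; [23.0000, 6]], rhs = [104.2959, 23.0406]ᵀ  (here Σt = 23.0000, Σ(t)² = 115.0000, Σln v = 23.0406, Σt·ln v = 104.2959).
Solving (det = 161.0000): k = 0.59529, ln C = 1.55817.

k = 0.60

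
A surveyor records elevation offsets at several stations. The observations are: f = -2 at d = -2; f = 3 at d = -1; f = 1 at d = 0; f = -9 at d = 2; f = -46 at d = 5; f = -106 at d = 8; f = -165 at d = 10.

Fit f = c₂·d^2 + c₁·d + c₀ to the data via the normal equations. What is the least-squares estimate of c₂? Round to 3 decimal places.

Entries of AᵀA: Σd^2·d^2 = 14754, Σd^2·d = 1636, Σd^2 = 198, Σd·d = 198, Σd = 22, Σ1 = 7.
Moment sums: Σd^2·f = -24475, Σd·f = -2745, Σf = -324.
So AᵀA·[c₂, c₁, c₀]ᵀ = Aᵀf: [[14754, 1636, 198]; [1636, 198, 22]; [198, 22, 7]]·[c₂, c₁, c₀]ᵀ = [-24475, -2745, -324]ᵀ.
Solving the 3×3 system (Gaussian elimination) gives c₂ = -778621/531538, c₁ = -997345/531538, c₀ = 277874/265769.

c₂ = -1.465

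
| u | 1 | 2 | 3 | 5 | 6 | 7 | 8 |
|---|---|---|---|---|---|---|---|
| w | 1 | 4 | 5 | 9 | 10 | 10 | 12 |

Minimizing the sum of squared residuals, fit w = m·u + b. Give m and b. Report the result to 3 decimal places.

Entries of MᵀM: Σu·u = 188, Σu = 32, Σ1 = 7.
Right-hand side: Σu·w = 295, Σw = 51.
MᵀM·[m, b]ᵀ = Mᵀw becomes [[188, 32]; [32, 7]]·[m, b]ᵀ = [295, 51]ᵀ.
Δ = 188·7 − 32² = 292.
m = (295·7 − 32·51)/292 = 433/292; b = (188·51 − 32·295)/292 = 37/73.

m = 1.483, b = 0.507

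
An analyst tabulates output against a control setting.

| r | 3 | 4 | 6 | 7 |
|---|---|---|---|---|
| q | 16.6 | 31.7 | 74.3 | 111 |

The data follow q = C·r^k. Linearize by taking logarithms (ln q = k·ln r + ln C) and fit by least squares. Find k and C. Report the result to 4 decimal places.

k = 2.2124, C = 1.4611

With ln qᵢ as the transformed response and ln rᵢ as the regressor:
Σln r = 6.2226, Σ(ln r)² = 10.1257, Σln q = 15.2834, Σln r·ln q = 24.7613.
Equations: 10.1257·k + 6.2226·ln C = 24.7613;  6.2226·k + 4·ln C = 15.2834.
Δ = 10.1257·4 − (6.2226)² = 1.7825; k = (24.7613·4 − 6.2226·15.2834)/1.7825 = 2.21238, ln C = (10.1257·15.2834 − 6.2226·24.7613)/1.7825 = 0.37917, so C = exp(0.37917) = 1.46107.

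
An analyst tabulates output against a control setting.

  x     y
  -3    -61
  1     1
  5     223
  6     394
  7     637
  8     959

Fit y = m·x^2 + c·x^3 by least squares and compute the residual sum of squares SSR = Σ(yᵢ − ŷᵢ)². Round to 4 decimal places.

Sums needed: Σx^2·x^2 = 8500, Σx^2·x^3 = 60234, Σx^3·x^3 = 442804.
Right-hand side: Σx^2·y = 111800, Σx^3·y = 824126.
Normal equations: [[8500, 60234]; [60234, 442804]]·[m, c]ᵀ = [111800, 824126]ᵀ.
det = 8500·442804 − 60234² = 135699244.
m = (111800·442804 − 60234·824126)/135699244 = -33729571/33924811; c = (8500·824126 − 60234·111800)/135699244 = 67727450/33924811.
Residuals: 62793818/33924811, -73068/33924811, -57459122/33924811, -48489110/33924811, 32338236/33924811, 16131893/33924811; SSR = 321352207/33924811.

SSR = 9.4725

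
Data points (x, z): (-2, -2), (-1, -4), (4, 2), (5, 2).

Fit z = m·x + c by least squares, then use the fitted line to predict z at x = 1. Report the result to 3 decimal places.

Entries of MᵀM: Σx·x = 46, Σx = 6, Σ1 = 4.
For Mᵀz: Σx·z = 26, Σz = -2.
Δ = 46·4 − 6² = 148.
m = (26·4 − 6·(-2))/148 = 29/37; c = (46·(-2) − 6·26)/148 = -62/37.
At x = 1: ẑ = (29/37)·(1) + (-62/37)·(1) = -33/37.

ẑ = -0.892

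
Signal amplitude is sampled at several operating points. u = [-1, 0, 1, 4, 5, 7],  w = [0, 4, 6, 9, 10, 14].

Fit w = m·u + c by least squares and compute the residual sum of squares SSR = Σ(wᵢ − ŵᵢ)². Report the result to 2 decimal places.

Entries of AᵀA: Σu·u = 92, Σu = 16, Σ1 = 6.
For Aᵀw: Σu·w = 190, Σw = 43.
Eliminating c: 6·(row 1) − 16·(row 2) gives 296·m = 6·190 − 16·43 = 452, so m = 113/74.
Then c = (43 − 16·(113/74))/6 = 229/74.
Residuals: -58/37, 67/74, 51/37, -15/74, -27/37, 8/37; SSR = 429/74.

SSR = 5.80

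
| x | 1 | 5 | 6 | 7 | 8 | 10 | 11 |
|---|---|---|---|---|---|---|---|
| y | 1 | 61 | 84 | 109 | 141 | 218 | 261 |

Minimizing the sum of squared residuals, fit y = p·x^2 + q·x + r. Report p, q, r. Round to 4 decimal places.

p = 1.9217, q = 2.8493, r = -3.2503

The normal system MᵀM·[p, q, r]ᵀ = Mᵀy is [[33060, 3528, 396]; [3528, 396, 48]; [396, 48, 7]]·[p, q, r]ᵀ = [72296, 7752, 875]ᵀ.
Solving the 3×3 system (Gaussian elimination) gives p = 4883/2541, q = 7240/2541, r = -2753/847.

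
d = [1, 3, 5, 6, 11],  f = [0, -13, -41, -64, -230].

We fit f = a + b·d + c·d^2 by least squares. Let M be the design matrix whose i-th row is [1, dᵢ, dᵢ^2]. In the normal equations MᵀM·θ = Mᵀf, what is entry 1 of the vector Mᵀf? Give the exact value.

Entry 1 ↔ basis 1, so (Mᵀf)_{1} = Σᵢ fᵢ = (1)·(0) + (1)·(-13) + (1)·(-41) + (1)·(-64) + (1)·(-230) = -348.

-348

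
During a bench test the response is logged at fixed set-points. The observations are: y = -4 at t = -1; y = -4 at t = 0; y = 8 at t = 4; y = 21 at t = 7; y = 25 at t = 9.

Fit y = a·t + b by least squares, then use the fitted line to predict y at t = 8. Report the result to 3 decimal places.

ŷ = 22.294

The normal equations are: 147·a + 19·b = 408;  19·a + 5·b = 46.
det = 147·5 − 19² = 374.
a = (408·5 − 19·46)/374 = 53/17; b = (147·46 − 19·408)/374 = -45/17.
At t = 8: ŷ = (53/17)·(8) + (-45/17)·(1) = 379/17.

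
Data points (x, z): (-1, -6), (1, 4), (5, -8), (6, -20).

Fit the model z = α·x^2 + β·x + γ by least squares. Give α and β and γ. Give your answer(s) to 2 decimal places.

Sums needed: Σx^2·x^2 = 1923, Σx^2·x = 341, Σx^2 = 63, Σx·x = 63, Σx = 11, Σ1 = 4.
And Σx^2·z = -922, Σx·z = -150, Σz = -30.
Inverting the 3×3 Gram matrix, [α, β, γ]ᵀ = [-1699/1171, 6289/1171, 682/1171]ᵀ.

α = -1.45, β = 5.37, γ = 0.58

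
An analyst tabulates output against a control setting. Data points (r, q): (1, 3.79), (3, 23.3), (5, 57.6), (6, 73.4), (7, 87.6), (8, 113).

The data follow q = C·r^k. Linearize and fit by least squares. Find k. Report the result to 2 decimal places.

With ln qᵢ as the transformed response and ln rᵢ as the regressor:
Σln r = 8.5252, Σ(ln r)² = 15.1183, Σln q = 22.0304, Σln r·ln q = 36.2140.
Equations: 15.1183·k + 8.5252·ln C = 36.2140;  8.5252·k + 6·ln C = 22.0304.
Δ = 15.1183·6 − (8.5252)² = 18.0313; k = (36.2140·6 − 8.5252·22.0304)/18.0313 = 1.63445, ln C = (15.1183·22.0304 − 8.5252·36.2140)/18.0313 = 1.34942.

k = 1.63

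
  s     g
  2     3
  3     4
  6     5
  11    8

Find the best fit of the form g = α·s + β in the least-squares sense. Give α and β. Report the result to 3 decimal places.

α = 0.531, β = 2.082

From the data, Σs·s = 170, Σs = 22, Σ1 = 4.
And Σs·g = 136, Σg = 20.
Determinant 170·4 − 22² = 196.
α = (136·4 − 22·20)/196 = 26/49; β = (170·20 − 22·136)/196 = 102/49.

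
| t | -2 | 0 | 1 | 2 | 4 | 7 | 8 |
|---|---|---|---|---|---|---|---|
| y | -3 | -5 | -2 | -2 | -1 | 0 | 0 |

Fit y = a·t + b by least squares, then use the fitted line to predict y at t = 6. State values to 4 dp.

Compute the Gram sums: Σt·t = 138, Σt = 20, Σ1 = 7.
Right-hand side: Σt·y = -4, Σy = -13.
Δ = 138·7 − 20² = 566.
a = ((-4)·7 − 20·(-13))/566 = 116/283; b = (138·(-13) − 20·(-4))/566 = -857/283.
At t = 6: ŷ = (116/283)·(6) + (-857/283)·(1) = -161/283.

ŷ = -0.5689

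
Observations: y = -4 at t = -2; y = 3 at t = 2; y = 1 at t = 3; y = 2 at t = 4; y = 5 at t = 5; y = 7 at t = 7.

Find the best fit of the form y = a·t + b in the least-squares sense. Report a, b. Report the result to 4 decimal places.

a = 1.1673, b = -1.3630

Setting ∂/∂a … = 0 gives: 107·a + 19·b = 99;  19·a + 6·b = 14.
(Σt·t = 107, Σt = 19, Σ1 = 6, Σt·y = 99, Σy = 14.)
Eliminating b: 6·(row 1) − 19·(row 2) gives 281·a = 6·99 − 19·14 = 328, so a = 328/281.
Then b = (14 − 19·(328/281))/6 = -383/281.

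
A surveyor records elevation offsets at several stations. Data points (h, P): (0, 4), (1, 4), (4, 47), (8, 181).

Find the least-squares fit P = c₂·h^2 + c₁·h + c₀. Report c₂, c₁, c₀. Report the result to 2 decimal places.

c₂ = 2.86, c₁ = -0.60, c₀ = 3.11

Forming XᵀX = [[4353, 577, 81]; [577, 81, 13]; [81, 13, 4]] and XᵀP = [12340, 1640, 236]ᵀ gives XᵀX·[c₂, c₁, c₀]ᵀ = XᵀP.
Solving the 3×3 system (Gaussian elimination) gives c₂ = 3817/1336, c₁ = -4033/6680, c₀ = 5189/1670.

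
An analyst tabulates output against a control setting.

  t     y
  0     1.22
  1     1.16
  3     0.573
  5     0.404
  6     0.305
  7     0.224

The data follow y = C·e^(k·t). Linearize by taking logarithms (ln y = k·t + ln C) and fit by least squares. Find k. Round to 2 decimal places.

k = -0.25

Linearized form: ln y = k·t + ln C. From the 6 transformed points,
Σt = 22.0000, Σ(t)² = 120.0000, Σln y = -3.7995, Σt·ln y = -23.6513.
Equations: 120.0000·k + 22.0000·ln C = -23.6513;  22.0000·k + 6·ln C = -3.7995.
Solving (det = 236.0000): k = -0.24711, ln C = 0.27284.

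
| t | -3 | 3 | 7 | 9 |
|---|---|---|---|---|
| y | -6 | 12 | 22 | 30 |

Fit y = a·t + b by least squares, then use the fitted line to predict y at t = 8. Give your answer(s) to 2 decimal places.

ŷ = 26.21

The normal system XᵀX·[a, b]ᵀ = Xᵀy is [[148, 16]; [16, 4]]·[a, b]ᵀ = [478, 58]ᵀ.
Eliminating b: 4·(row 1) − 16·(row 2) gives 336·a = 4·478 − 16·58 = 984, so a = 41/14.
Then b = (58 − 16·(41/14))/4 = 39/14.
At t = 8: ŷ = (41/14)·(8) + (39/14)·(1) = 367/14.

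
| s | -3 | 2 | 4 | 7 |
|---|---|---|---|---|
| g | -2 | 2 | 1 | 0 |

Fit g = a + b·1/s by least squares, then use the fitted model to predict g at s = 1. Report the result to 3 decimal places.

ĝ = 4.428

The normal equations are: 4·a + (47/84)·b = 1;  (47/84)·a + (3133/7056)·b = 23/12.
(Σ1 = 4, Σ1/s = 47/84, Σ1/s·1/s = 3133/7056, Σg = 1, Σ1/s·g = 23/12.)
Eliminating b: (3133/7056)·(row 1) − (47/84)·(row 2) gives (1147/784)·a = (3133/7056)·1 − (47/84)·(23/12) = -739/1176, so a = -1478/3441.
Then b = ((23/12) − (47/84)·(-1478/3441))/(3133/7056) = 5572/1147.
At s = 1: ĝ = (-1478/3441)·(1) + (5572/1147)·(1) = 15238/3441.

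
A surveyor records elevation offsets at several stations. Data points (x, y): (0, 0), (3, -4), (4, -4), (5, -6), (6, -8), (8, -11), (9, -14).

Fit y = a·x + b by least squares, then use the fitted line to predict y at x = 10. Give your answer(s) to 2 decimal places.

ŷ = -14.30

Entries of AᵀA: Σx·x = 231, Σx = 35, Σ1 = 7.
Right-hand side: Σx·y = -320, Σy = -47.
Δ = 231·7 − 35² = 392.
a = ((-320)·7 − 35·(-47))/392 = -85/56; b = (231·(-47) − 35·(-320))/392 = 7/8.
At x = 10: ŷ = (-85/56)·(10) + (7/8)·(1) = -801/56.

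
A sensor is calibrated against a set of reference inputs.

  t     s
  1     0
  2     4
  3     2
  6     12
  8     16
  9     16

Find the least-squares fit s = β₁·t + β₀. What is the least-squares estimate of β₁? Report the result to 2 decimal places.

Sums needed: Σt·t = 195, Σt = 29, Σ1 = 6.
For Mᵀs: Σt·s = 358, Σs = 50.
Normal equations: [[195, 29]; [29, 6]]·[β₁, β₀]ᵀ = [358, 50]ᵀ.
Δ = 195·6 − 29² = 329.
β₁ = (358·6 − 29·50)/329 = 698/329; β₀ = (195·50 − 29·358)/329 = -632/329.

β₁ = 2.12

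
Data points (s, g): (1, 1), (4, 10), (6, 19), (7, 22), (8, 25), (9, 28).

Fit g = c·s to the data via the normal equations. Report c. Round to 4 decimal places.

Forming MᵀM = [[247]] and Mᵀg = [761]ᵀ gives MᵀM·[c]ᵀ = Mᵀg.
c = 761/247 = 3.08097.

c = 3.0810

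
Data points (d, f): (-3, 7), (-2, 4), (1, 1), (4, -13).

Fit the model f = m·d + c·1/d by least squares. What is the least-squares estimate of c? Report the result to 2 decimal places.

With design matrix A, AᵀA = [[30, 4]; [4, 205/144]] and Aᵀf = [-80, -79/12]ᵀ.
Δ = 30·(205/144) − 4² = 641/24.
m = ((-80)·(205/144) − 4·(-79/12))/(641/24) = -6304/1923; c = (30·(-79/12) − 4·(-80))/(641/24) = 2940/641.

c = 4.59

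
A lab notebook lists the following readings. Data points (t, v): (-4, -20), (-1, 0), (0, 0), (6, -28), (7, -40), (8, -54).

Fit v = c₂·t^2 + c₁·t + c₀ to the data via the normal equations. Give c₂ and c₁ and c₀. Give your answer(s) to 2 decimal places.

c₂ = -1.01, c₁ = 1.19, c₀ = 1.05

Setting ∂/∂c₂ … = 0 gives: 8050·c₂ + 1006·c₁ + 166·c₀ = -6744;  1006·c₂ + 166·c₁ + 16·c₀ = -800;  166·c₂ + 16·c₁ + 6·c₀ = -142.
Row-reducing yields c₂ = -16481/16359, c₁ = 96961/81795, c₀ = 28498/27265.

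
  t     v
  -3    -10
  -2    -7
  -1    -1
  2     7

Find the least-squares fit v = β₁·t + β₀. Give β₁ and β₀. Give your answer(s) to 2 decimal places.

Normal-equation sums: Σt·t = 18, Σt = -4, Σ1 = 4.
For Xᵀv: Σt·v = 59, Σv = -11.
Eliminating β₀: 4·(row 1) − (-4)·(row 2) gives 56·β₁ = 4·59 − (-4)·(-11) = 192, so β₁ = 24/7.
Then β₀ = ((-11) − (-4)·(24/7))/4 = 19/28.

β₁ = 3.43, β₀ = 0.68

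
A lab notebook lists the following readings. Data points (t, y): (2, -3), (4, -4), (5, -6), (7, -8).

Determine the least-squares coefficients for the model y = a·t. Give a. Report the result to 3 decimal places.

Compute the Gram sums: Σt·t = 94.
Moment sums: Σt·y = -108.
MᵀM·[a]ᵀ = Mᵀy becomes [[94]]·[a]ᵀ = [-108]ᵀ.
Hence a = -108 / 94 ≈ -1.14894.

a = -1.149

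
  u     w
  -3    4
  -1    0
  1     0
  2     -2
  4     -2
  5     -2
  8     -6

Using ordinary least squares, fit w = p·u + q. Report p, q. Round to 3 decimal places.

With design matrix A, AᵀA = [[120, 16]; [16, 7]] and Aᵀw = [-82, -8]ᵀ.
Eliminating q: 7·(row 1) − 16·(row 2) gives 584·p = 7·(-82) − 16·(-8) = -446, so p = -223/292.
Then q = ((-8) − 16·(-223/292))/7 = 44/73.

p = -0.764, q = 0.603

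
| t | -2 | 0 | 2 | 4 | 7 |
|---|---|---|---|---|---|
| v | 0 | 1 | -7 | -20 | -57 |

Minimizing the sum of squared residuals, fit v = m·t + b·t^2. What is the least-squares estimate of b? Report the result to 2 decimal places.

Compute the Gram sums: Σt·t = 73, Σt·t^2 = 407, Σt^2·t^2 = 2689.
Moment sums: Σt·v = -493, Σt^2·v = -3141.
Determinant 73·2689 − 407² = 30648.
m = ((-493)·2689 − 407·(-3141))/30648 = -23645/15324; b = (73·(-3141) − 407·(-493))/30648 = -14321/15324.

b = -0.93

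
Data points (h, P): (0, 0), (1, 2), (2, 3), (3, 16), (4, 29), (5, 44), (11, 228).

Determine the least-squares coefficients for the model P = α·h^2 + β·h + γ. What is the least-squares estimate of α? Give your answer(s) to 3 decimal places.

Forming XᵀX = [[15620, 1556, 176]; [1556, 176, 26]; [176, 26, 7]] and XᵀP = [29310, 2900, 322]ᵀ gives XᵀX·[α, β, γ]ᵀ = XᵀP.
Row-reducing yields α = 129065/65688, β = -56921/65688, γ = -1999/10948.

α = 1.965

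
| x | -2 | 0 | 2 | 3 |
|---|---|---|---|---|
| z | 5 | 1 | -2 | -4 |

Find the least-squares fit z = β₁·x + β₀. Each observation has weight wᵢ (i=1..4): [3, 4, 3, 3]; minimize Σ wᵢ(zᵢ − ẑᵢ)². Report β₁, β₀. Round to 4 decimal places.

β₁ = -1.7577, β₀ = 1.2938

AᵀWA·[β₁, β₀]ᵀ = AᵀWz reads: 51·β₁ + 9·β₀ = -78;  9·β₁ + 13·β₀ = 1.
(Σwᵢ·x·x = 51, Σwᵢ·x = 9, Σwᵢ·1 = 13, Σwᵢ·x·z = -78, Σwᵢ·z = 1.)
Determinant 51·13 − 9² = 582.
β₁ = ((-78)·13 − 9·1)/582 = -341/194; β₀ = (51·1 − 9·(-78))/582 = 251/194.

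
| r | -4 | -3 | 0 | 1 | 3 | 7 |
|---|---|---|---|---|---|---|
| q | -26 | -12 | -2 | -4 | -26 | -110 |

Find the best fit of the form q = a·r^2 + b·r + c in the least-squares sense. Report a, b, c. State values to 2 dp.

Forming AᵀA = [[2820, 280, 84]; [280, 84, 4]; [84, 4, 6]] and Aᵀq = [-6152, -712, -180]ᵀ gives AᵀA·[a, b, c]ᵀ = Aᵀq.
Solving the 3×3 system (Gaussian elimination) gives a = -30524/15663, b = -9980/5221, c = -22594/15663.

a = -1.95, b = -1.91, c = -1.44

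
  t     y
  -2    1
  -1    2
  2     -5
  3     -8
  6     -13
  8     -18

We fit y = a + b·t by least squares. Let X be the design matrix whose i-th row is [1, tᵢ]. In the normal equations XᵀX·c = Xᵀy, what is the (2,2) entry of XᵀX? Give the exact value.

Row 2 ↔ basis t, column 2 ↔ basis t, so (XᵀX)_{2,2} = Σᵢ (t)·(t) = (-2)·(-2) + (-1)·(-1) + (2)·(2) + (3)·(3) + (6)·(6) + (8)·(8) = 118.

118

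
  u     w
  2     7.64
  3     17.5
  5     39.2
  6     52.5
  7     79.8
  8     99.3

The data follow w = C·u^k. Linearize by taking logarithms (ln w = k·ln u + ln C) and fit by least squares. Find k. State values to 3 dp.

k = 1.812

Linearized form: ln w = k·ln u + ln C. From the 6 transformed points,
Σln u = 9.2183, Σ(ln u)² = 15.5987, Σln w = 21.5028, Σln u·ln w = 35.6390.
Equations: 15.5987·k + 9.2183·ln C = 35.6390;  9.2183·k + 6·ln C = 21.5028.
Δ = 15.5987·6 − (9.2183)² = 8.6152; k = (35.6390·6 − 9.2183·21.5028)/8.6152 = 1.81246, ln C = (15.5987·21.5028 − 9.2183·35.6390)/8.6152 = 0.79916.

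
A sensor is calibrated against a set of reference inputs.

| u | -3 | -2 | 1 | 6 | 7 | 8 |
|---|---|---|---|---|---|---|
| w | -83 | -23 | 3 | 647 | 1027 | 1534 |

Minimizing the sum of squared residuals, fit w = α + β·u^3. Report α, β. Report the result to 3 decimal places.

Compute the Gram sums: Σ1 = 6, Σu^3 = 1037, Σu^3·u^3 = 427243.
And Σw = 3105, Σu^3·w = 1279849.
Determinant 6·427243 − 1037² = 1488089.
α = (3105·427243 − 1037·1279849)/1488089 = -613898/1488089; β = (6·1279849 − 1037·3105)/1488089 = 4459209/1488089.

α = -0.413, β = 2.997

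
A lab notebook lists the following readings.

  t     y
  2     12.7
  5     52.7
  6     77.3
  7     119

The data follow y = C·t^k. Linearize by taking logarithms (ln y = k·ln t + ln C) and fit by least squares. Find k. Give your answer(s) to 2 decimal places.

Linearized form: ln y = k·ln t + ln C. From the 4 transformed points,
Σln t = 6.0403, Σ(ln t)² = 10.0677, Σln y = 15.6330, Σln t·ln y = 25.2323.
Normal system: [[10.0677, 6.0403]; [6.0403, 4]]·[k, ln C]ᵀ = [25.2323, 15.6330]ᵀ.
Solving (det = 3.7862): k = 1.71719, ln C = 1.31519.

k = 1.72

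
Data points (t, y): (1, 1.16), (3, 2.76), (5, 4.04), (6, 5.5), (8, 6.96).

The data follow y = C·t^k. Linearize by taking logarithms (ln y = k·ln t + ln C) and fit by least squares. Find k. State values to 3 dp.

k = 0.855

With ln yᵢ as the transformed response and ln tᵢ as the regressor:
Σln t = 6.5793, Σ(ln t)² = 11.3317, Σln y = 6.2048, Σln t·ln y = 10.4515.
Equations: 11.3317·k + 6.5793·ln C = 10.4515;  6.5793·k + 5·ln C = 6.2048.
Slope k = (n·Σln t·ln y − Σln t·Σln y)/(n·Σ(ln t)² − (Σln t)²) = (5·10.4515 − 6.5793·6.2048)/13.3720 = 0.85510; ln C = (Σln y − k·Σln t)/n = 0.11578.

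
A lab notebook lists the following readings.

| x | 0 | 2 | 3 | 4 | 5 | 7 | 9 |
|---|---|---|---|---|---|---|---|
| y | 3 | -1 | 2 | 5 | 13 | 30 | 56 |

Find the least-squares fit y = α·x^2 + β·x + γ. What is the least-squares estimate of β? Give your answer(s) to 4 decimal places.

Forming MᵀM = [[9940, 1296, 184]; [1296, 184, 30]; [184, 30, 7]] and Mᵀy = [6425, 803, 108]ᵀ gives MᵀM·[α, β, γ]ᵀ = Mᵀy.
Inverting the 3×3 Gram matrix, [α, β, γ]ᵀ = [45809/44436, -48893/14812, 55043/22218]ᵀ.

β = -3.3009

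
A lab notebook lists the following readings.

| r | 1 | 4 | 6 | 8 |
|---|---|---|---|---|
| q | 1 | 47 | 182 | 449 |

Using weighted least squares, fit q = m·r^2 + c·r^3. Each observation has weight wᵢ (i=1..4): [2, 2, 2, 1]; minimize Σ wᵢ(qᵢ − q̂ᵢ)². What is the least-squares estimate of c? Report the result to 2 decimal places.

c = 1.00

Sums needed: Σwᵢ·r^2·r^2 = 7202, Σwᵢ·r^2·r^3 = 50370, Σwᵢ·r^3·r^3 = 363650.
And Σwᵢ·r^2·q = 43346, Σwᵢ·r^3·q = 314530.
So MᵀWM·[m, c]ᵀ = MᵀWq: [[7202, 50370]; [50370, 363650]]·[m, c]ᵀ = [43346, 314530]ᵀ.
Δ = 7202·363650 − 50370² = 81870400.
m = (43346·363650 − 50370·314530)/81870400 = -100129/102338; c = (7202·314530 − 50370·43346)/81870400 = 511919/511690.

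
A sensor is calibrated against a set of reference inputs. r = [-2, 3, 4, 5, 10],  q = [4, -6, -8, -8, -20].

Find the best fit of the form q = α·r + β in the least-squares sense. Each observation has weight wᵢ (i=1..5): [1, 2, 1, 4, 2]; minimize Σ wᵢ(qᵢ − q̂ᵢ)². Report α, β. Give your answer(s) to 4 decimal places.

α = -1.9851, β = 0.7286

Setting ∂/∂α … = 0 gives: 338·α + 48·β = -636;  48·α + 10·β = -88.
(Σwᵢ·r·r = 338, Σwᵢ·r = 48, Σwᵢ·1 = 10, Σwᵢ·r·q = -636, Σwᵢ·q = -88.)
Δ = 338·10 − 48² = 1076.
α = ((-636)·10 − 48·(-88))/1076 = -534/269; β = (338·(-88) − 48·(-636))/1076 = 196/269.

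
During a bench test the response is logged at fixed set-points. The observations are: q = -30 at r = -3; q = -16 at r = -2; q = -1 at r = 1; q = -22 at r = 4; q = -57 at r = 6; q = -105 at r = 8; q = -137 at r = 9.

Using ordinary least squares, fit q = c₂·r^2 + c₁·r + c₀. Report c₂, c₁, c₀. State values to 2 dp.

From the data, Σr^2·r^2 = 12307, Σr^2·r = 1487, Σr^2 = 211, Σr·r = 211, Σr = 23, Σ1 = 7.
For Mᵀq: Σr^2·q = -20556, Σr·q = -2382, Σq = -368.
Inverting the 3×3 Gram matrix, [c₂, c₁, c₀]ᵀ = [-102289/51156, 156463/51156, -60077/25578]ᵀ.

c₂ = -2.00, c₁ = 3.06, c₀ = -2.35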